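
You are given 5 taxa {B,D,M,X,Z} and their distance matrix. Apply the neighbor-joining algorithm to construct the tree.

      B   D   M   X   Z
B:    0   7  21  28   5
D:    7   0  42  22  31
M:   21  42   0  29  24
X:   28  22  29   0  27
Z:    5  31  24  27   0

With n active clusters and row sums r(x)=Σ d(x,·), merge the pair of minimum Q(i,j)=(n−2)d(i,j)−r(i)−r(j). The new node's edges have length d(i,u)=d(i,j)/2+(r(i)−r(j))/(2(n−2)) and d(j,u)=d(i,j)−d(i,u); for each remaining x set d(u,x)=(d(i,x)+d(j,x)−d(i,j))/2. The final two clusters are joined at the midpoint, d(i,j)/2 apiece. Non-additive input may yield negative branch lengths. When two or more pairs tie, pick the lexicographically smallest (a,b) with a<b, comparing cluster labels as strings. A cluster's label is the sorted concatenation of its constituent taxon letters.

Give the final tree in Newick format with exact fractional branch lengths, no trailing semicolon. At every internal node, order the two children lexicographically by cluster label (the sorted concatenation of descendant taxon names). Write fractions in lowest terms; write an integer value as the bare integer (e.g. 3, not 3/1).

1. join B+D (d=7, Q=-142) ⇒ BD; edges |B|=-10/3, |D|=31/3
  updated: d(BD,M)=28, d(BD,X)=43/2, d(BD,Z)=29/2
2. join BD+Z (d=29/2, Q=-201/2) ⇒ BDZ; edges |BD|=55/8, |Z|=61/8
  updated: d(BDZ,M)=75/4, d(BDZ,X)=17
3. join BDZ+M (d=75/4, Q=-259/4) ⇒ BDMZ; edges |BDZ|=27/8, |M|=123/8
  updated: d(BDMZ,X)=109/8
4. join BDMZ+X (d=109/8) ⇒ BDMXZ; edges |BDMZ|=109/16, |X|=109/16
final tree: ((((B:-10/3,D:31/3):55/8,Z:61/8):27/8,M:123/8):109/16,X:109/16)
total length: 431/8

((((B:-10/3,D:31/3):55/8,Z:61/8):27/8,M:123/8):109/16,X:109/16)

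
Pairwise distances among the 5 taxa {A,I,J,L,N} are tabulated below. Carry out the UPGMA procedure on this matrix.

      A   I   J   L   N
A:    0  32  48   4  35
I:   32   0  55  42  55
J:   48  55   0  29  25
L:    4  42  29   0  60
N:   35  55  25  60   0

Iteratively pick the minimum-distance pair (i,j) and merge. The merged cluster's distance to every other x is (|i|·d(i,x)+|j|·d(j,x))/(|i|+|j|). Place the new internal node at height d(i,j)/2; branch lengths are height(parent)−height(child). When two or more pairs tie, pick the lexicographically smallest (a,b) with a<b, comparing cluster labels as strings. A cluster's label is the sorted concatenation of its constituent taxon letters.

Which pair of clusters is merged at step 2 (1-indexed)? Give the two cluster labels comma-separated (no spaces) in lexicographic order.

J,N

iteration 1: select A,L (d=4); attach at lengths (2, 2); label the merged cluster AL
  updated: d(AL,I)=37, d(AL,J)=77/2, d(AL,N)=95/2
iteration 2: select J,N (d=25); attach at lengths (25/2, 25/2); label the merged cluster JN
  updated: d(AL,JN)=43, d(I,JN)=55
iteration 3: select AL,I (d=37); attach at lengths (33/2, 37/2); label the merged cluster AIL
  updated: d(AIL,JN)=47
iteration 4: select AIL,JN (d=47); attach at lengths (5, 11); label the merged cluster AIJLN
final tree: (((A:2,L:2):33/2,I:37/2):5,(J:25/2,N:25/2):11)
total length: 80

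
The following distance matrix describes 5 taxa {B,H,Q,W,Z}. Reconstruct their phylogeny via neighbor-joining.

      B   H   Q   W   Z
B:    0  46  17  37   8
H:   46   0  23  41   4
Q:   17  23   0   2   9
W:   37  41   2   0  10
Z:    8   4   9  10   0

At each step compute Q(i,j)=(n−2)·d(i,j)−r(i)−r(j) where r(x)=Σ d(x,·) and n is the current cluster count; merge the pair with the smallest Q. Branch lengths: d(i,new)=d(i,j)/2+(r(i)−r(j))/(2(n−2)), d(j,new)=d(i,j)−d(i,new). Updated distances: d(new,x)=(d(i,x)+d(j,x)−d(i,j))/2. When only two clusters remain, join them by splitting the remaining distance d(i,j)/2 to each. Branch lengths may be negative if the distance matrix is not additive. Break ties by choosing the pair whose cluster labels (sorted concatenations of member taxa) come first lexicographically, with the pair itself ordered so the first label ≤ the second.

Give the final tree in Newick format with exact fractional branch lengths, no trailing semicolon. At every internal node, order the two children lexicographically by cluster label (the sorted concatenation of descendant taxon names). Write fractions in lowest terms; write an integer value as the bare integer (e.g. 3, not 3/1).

iteration 1: select Q,W (d=2, Q=-135); attach at lengths (-11/2, 15/2); label the merged cluster QW
  updated: d(B,QW)=26, d(H,QW)=31, d(QW,Z)=17/2
iteration 2: select B,QW (d=26, Q=-187/2); attach at lengths (133/8, 75/8); label the merged cluster BQW
  updated: d(BQW,H)=51/2, d(BQW,Z)=-19/4
iteration 3: select BQW,H (d=51/2, Q=-99/4); attach at lengths (67/8, 137/8); label the merged cluster BHQW
  updated: d(BHQW,Z)=-105/8
iteration 4: select BHQW,Z (d=-105/8); attach at lengths (-105/16, -105/16); label the merged cluster BHQWZ
final tree: (((B:133/8,(Q:-11/2,W:15/2):75/8):67/8,H:137/8):-105/16,Z:-105/16)
total length: 323/8

(((B:133/8,(Q:-11/2,W:15/2):75/8):67/8,H:137/8):-105/16,Z:-105/16)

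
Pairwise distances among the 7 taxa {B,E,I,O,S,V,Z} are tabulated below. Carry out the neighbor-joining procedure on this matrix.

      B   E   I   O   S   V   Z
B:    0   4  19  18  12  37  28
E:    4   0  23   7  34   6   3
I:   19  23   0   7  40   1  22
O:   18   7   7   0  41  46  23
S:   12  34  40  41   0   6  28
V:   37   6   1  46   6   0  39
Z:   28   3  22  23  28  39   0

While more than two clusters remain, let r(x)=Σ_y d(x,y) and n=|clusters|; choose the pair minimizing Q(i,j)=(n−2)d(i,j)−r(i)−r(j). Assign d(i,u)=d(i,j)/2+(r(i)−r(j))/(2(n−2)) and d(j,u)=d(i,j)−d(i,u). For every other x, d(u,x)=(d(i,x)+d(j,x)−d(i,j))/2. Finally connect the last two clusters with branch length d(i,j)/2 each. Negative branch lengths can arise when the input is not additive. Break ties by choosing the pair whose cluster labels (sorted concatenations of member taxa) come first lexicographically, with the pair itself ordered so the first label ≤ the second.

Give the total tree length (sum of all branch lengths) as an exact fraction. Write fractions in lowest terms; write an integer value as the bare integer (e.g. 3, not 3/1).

step 1: merge (S,V) at d=6, Q=-266; branch lengths S→28/5, V→2/5; new cluster SV
  updated: d(B,SV)=43/2, d(E,SV)=17, d(I,SV)=35/2, d(O,SV)=81/2, d(SV,Z)=61/2
step 2: merge (I,O) at d=7, Q=-156; branch lengths I→21/8, O→35/8; new cluster IO
  updated: d(B,IO)=15, d(E,IO)=23/2, d(IO,SV)=51/2, d(IO,Z)=19
step 3: merge (E,Z) at d=3, Q=-107; branch lengths E→-6, Z→9; new cluster EZ
  updated: d(B,EZ)=29/2, d(EZ,IO)=55/4, d(EZ,SV)=89/4
step 4: merge (B,SV) at d=43/2, Q=-309/4; branch lengths B→99/16, SV→245/16; new cluster BSV
  updated: d(BSV,EZ)=61/8, d(BSV,IO)=19/2
step 5: merge (BSV,EZ) at d=61/8, Q=-247/8; branch lengths BSV→27/16, EZ→95/16; new cluster BESVZ
  updated: d(BESVZ,IO)=125/16
step 6: merge (BESVZ,IO) at d=125/16; branch lengths BESVZ→125/32, IO→125/32; new cluster BEIOSVZ
final tree: (((B:99/16,(S:28/5,V:2/5):245/16):27/16,(E:-6,Z:9):95/16):125/32,(I:21/8,O:35/8):125/32)
total length: 847/16

847/16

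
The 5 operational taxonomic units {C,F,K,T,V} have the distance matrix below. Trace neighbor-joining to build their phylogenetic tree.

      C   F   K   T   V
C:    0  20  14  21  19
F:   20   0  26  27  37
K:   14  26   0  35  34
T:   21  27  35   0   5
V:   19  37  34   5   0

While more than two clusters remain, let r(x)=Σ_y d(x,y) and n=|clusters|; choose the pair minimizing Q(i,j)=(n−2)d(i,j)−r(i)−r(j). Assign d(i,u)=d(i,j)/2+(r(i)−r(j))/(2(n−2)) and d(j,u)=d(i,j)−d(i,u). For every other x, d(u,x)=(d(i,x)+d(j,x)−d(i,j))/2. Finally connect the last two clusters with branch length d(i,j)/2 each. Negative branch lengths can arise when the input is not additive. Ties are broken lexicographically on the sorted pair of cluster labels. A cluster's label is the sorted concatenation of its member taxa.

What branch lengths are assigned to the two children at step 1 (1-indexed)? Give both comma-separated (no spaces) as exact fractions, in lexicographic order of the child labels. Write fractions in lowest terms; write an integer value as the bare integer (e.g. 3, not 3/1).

iteration 1: select T,V (d=5, Q=-168); attach at lengths (4/3, 11/3); label the merged cluster TV
  updated: d(C,TV)=35/2, d(F,TV)=59/2, d(K,TV)=32
iteration 2: select C,K (d=14, Q=-191/2); attach at lengths (15/8, 97/8); label the merged cluster CK
  updated: d(CK,F)=16, d(CK,TV)=71/4
iteration 3: select CK,F (d=16, Q=-253/4); attach at lengths (17/8, 111/8); label the merged cluster CFK
  updated: d(CFK,TV)=125/8
iteration 4: select CFK,TV (d=125/8); attach at lengths (125/16, 125/16); label the merged cluster CFKTV
final tree: (((C:15/8,K:97/8):17/8,F:111/8):125/16,(T:4/3,V:11/3):125/16)
total length: 405/8

4/3,11/3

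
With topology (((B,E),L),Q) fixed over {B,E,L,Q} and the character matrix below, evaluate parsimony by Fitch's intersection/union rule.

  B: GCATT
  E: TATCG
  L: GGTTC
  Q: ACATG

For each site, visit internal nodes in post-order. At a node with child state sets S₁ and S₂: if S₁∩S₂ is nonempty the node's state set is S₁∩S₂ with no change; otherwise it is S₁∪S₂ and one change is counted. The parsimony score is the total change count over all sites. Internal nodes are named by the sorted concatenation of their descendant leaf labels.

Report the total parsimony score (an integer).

9

BE@0: {G} ∪ {T} = {G,T} (union, +1)
BEL@0: {G,T} ∩ {G} = {G} (intersection, +0)
BELQ@0: {G} ∪ {A} = {A,G} (union, +1)
BE@1: {C} ∪ {A} = {A,C} (union, +1)
BEL@1: {A,C} ∪ {G} = {A,C,G} (union, +1)
BELQ@1: {A,C,G} ∩ {C} = {C} (intersection, +0)
BE@2: {A} ∪ {T} = {A,T} (union, +1)
BEL@2: {A,T} ∩ {T} = {T} (intersection, +0)
BELQ@2: {T} ∪ {A} = {A,T} (union, +1)
BE@3: {T} ∪ {C} = {C,T} (union, +1)
BEL@3: {C,T} ∩ {T} = {T} (intersection, +0)
BELQ@3: {T} ∩ {T} = {T} (intersection, +0)
BE@4: {T} ∪ {G} = {G,T} (union, +1)
BEL@4: {G,T} ∪ {C} = {C,G,T} (union, +1)
BELQ@4: {C,G,T} ∩ {G} = {G} (intersection, +0)
per-site changes: [2, 2, 2, 1, 2]; total = 9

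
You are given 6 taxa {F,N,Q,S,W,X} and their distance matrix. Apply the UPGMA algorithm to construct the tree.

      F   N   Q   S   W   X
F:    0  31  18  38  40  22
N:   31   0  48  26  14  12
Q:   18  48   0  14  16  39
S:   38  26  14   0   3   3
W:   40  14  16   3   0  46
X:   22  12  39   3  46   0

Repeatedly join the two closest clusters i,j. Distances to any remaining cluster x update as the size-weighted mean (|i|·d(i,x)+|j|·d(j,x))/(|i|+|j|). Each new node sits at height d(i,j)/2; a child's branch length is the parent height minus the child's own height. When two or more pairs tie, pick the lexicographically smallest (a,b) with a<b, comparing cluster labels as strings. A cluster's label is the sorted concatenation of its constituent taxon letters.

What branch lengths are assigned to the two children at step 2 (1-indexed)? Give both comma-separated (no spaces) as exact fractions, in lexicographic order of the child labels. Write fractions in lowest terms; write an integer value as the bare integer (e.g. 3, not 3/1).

1. join S+W (d=3) ⇒ SW; edges |S|=3/2, |W|=3/2
  updated: d(F,SW)=39, d(N,SW)=20, d(Q,SW)=15, d(SW,X)=49/2
2. join N+X (d=12) ⇒ NX; edges |N|=6, |X|=6
  updated: d(F,NX)=53/2, d(NX,Q)=87/2, d(NX,SW)=89/4
3. join Q+SW (d=15) ⇒ QSW; edges |Q|=15/2, |SW|=6
  updated: d(F,QSW)=32, d(NX,QSW)=88/3
4. join F+NX (d=53/2) ⇒ FNX; edges |F|=53/4, |NX|=29/4
  updated: d(FNX,QSW)=272/9
5. join FNX+QSW (d=272/9) ⇒ FNQSWX; edges |FNX|=67/36, |QSW|=137/18
final tree: ((F:53/4,(N:6,X:6):29/4):67/36,(Q:15/2,(S:3/2,W:3/2):6):137/18)
total length: 2105/36

6,6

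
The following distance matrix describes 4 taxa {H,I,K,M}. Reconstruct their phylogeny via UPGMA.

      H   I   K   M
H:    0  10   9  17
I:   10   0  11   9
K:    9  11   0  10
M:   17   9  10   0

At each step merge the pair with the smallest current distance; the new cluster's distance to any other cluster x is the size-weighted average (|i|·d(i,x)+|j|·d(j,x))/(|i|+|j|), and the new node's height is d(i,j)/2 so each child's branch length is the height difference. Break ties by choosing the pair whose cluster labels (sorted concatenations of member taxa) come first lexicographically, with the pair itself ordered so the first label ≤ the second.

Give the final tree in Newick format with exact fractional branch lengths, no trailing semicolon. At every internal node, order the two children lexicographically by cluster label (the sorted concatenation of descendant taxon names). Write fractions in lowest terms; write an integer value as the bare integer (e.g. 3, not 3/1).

iteration 1: select H,K (d=9); attach at lengths (9/2, 9/2); label the merged cluster HK
  updated: d(HK,I)=21/2, d(HK,M)=27/2
iteration 2: select I,M (d=9); attach at lengths (9/2, 9/2); label the merged cluster IM
  updated: d(HK,IM)=12
iteration 3: select HK,IM (d=12); attach at lengths (3/2, 3/2); label the merged cluster HIKM
final tree: ((H:9/2,K:9/2):3/2,(I:9/2,M:9/2):3/2)
total length: 21

((H:9/2,K:9/2):3/2,(I:9/2,M:9/2):3/2)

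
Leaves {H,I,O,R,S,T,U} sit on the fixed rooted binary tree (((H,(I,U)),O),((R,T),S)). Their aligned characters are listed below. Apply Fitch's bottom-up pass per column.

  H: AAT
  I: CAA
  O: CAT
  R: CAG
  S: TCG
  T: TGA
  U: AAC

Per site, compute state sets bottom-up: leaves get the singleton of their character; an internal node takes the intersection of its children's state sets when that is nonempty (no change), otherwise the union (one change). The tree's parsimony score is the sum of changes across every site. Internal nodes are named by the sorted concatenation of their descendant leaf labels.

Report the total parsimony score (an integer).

IU@0: {C} ∪ {A} = {A,C} (union, +1)
HIU@0: {A} ∩ {A,C} = {A} (intersection, +0)
HIOU@0: {A} ∪ {C} = {A,C} (union, +1)
RT@0: {C} ∪ {T} = {C,T} (union, +1)
RST@0: {C,T} ∩ {T} = {T} (intersection, +0)
HIORSTU@0: {A,C} ∪ {T} = {A,C,T} (union, +1)
IU@1: {A} ∩ {A} = {A} (intersection, +0)
HIU@1: {A} ∩ {A} = {A} (intersection, +0)
HIOU@1: {A} ∩ {A} = {A} (intersection, +0)
RT@1: {A} ∪ {G} = {A,G} (union, +1)
RST@1: {A,G} ∪ {C} = {A,C,G} (union, +1)
HIORSTU@1: {A} ∩ {A,C,G} = {A} (intersection, +0)
IU@2: {A} ∪ {C} = {A,C} (union, +1)
HIU@2: {T} ∪ {A,C} = {A,C,T} (union, +1)
HIOU@2: {A,C,T} ∩ {T} = {T} (intersection, +0)
RT@2: {G} ∪ {A} = {A,G} (union, +1)
RST@2: {A,G} ∩ {G} = {G} (intersection, +0)
HIORSTU@2: {T} ∪ {G} = {G,T} (union, +1)
per-site changes: [4, 2, 4]; total = 10

10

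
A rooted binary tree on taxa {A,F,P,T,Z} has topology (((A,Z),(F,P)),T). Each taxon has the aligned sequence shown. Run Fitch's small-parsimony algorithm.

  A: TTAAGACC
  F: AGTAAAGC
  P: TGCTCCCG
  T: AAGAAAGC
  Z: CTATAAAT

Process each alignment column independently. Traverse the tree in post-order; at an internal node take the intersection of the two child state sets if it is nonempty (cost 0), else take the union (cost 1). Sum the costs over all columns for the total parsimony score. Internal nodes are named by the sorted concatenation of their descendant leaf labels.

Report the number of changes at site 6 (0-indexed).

3

[col 0] AZ: children A:{T}, Z:{C} ∪→ {C,T}; cost 1
[col 0] FP: children F:{A}, P:{T} ∪→ {A,T}; cost 1
[col 0] AFPZ: children AZ:{C,T}, FP:{A,T} ∩→ {T}; cost 0
[col 0] AFPTZ: children AFPZ:{T}, T:{A} ∪→ {A,T}; cost 1
[col 1] AZ: children A:{T}, Z:{T} ∩→ {T}; cost 0
[col 1] FP: children F:{G}, P:{G} ∩→ {G}; cost 0
[col 1] AFPZ: children AZ:{T}, FP:{G} ∪→ {G,T}; cost 1
[col 1] AFPTZ: children AFPZ:{G,T}, T:{A} ∪→ {A,G,T}; cost 1
[col 2] AZ: children A:{A}, Z:{A} ∩→ {A}; cost 0
[col 2] FP: children F:{T}, P:{C} ∪→ {C,T}; cost 1
[col 2] AFPZ: children AZ:{A}, FP:{C,T} ∪→ {A,C,T}; cost 1
[col 2] AFPTZ: children AFPZ:{A,C,T}, T:{G} ∪→ {A,C,G,T}; cost 1
[col 3] AZ: children A:{A}, Z:{T} ∪→ {A,T}; cost 1
[col 3] FP: children F:{A}, P:{T} ∪→ {A,T}; cost 1
[col 3] AFPZ: children AZ:{A,T}, FP:{A,T} ∩→ {A,T}; cost 0
[col 3] AFPTZ: children AFPZ:{A,T}, T:{A} ∩→ {A}; cost 0
[col 4] AZ: children A:{G}, Z:{A} ∪→ {A,G}; cost 1
[col 4] FP: children F:{A}, P:{C} ∪→ {A,C}; cost 1
[col 4] AFPZ: children AZ:{A,G}, FP:{A,C} ∩→ {A}; cost 0
[col 4] AFPTZ: children AFPZ:{A}, T:{A} ∩→ {A}; cost 0
[col 5] AZ: children A:{A}, Z:{A} ∩→ {A}; cost 0
[col 5] FP: children F:{A}, P:{C} ∪→ {A,C}; cost 1
[col 5] AFPZ: children AZ:{A}, FP:{A,C} ∩→ {A}; cost 0
[col 5] AFPTZ: children AFPZ:{A}, T:{A} ∩→ {A}; cost 0
[col 6] AZ: children A:{C}, Z:{A} ∪→ {A,C}; cost 1
[col 6] FP: children F:{G}, P:{C} ∪→ {C,G}; cost 1
[col 6] AFPZ: children AZ:{A,C}, FP:{C,G} ∩→ {C}; cost 0
[col 6] AFPTZ: children AFPZ:{C}, T:{G} ∪→ {C,G}; cost 1
[col 7] AZ: children A:{C}, Z:{T} ∪→ {C,T}; cost 1
[col 7] FP: children F:{C}, P:{G} ∪→ {C,G}; cost 1
[col 7] AFPZ: children AZ:{C,T}, FP:{C,G} ∩→ {C}; cost 0
[col 7] AFPTZ: children AFPZ:{C}, T:{C} ∩→ {C}; cost 0
per-site changes: [3, 2, 3, 2, 2, 1, 3, 2]; total = 18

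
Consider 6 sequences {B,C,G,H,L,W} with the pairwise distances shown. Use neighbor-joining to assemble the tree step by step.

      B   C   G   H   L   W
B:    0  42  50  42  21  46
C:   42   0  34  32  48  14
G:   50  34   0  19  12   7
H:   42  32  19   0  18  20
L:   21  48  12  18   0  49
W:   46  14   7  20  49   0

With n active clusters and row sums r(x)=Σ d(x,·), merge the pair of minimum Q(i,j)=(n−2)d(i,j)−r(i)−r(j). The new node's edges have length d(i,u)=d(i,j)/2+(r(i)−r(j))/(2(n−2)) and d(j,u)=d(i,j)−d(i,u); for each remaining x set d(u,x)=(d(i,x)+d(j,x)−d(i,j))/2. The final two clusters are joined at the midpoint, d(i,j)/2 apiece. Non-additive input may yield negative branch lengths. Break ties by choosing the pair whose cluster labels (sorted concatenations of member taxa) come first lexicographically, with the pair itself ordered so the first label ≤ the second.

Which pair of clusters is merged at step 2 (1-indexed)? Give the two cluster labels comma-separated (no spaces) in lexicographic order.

C,W

step 1: merge (B,L) at d=21, Q=-265; branch lengths B→137/8, L→31/8; new cluster BL
  updated: d(BL,C)=69/2, d(BL,G)=41/2, d(BL,H)=39/2, d(BL,W)=37
step 2: merge (C,W) at d=14, Q=-301/2; branch lengths C→157/12, W→11/12; new cluster CW
  updated: d(BL,CW)=115/4, d(CW,G)=27/2, d(CW,H)=19
step 3: merge (BL,H) at d=39/2, Q=-349/4; branch lengths BL→201/16, H→111/16; new cluster BHL
  updated: d(BHL,CW)=113/8, d(BHL,G)=10
step 4: merge (BHL,CW) at d=113/8, Q=-301/8; branch lengths BHL→85/16, CW→141/16; new cluster BCHLW
  updated: d(BCHLW,G)=75/16
step 5: merge (BCHLW,G) at d=75/16; branch lengths BCHLW→75/32, G→75/32; new cluster BCGHLW
final tree: ((((B:137/8,L:31/8):201/16,H:111/16):85/16,(C:157/12,W:11/12):141/16):75/32,G:75/32)
total length: 1173/16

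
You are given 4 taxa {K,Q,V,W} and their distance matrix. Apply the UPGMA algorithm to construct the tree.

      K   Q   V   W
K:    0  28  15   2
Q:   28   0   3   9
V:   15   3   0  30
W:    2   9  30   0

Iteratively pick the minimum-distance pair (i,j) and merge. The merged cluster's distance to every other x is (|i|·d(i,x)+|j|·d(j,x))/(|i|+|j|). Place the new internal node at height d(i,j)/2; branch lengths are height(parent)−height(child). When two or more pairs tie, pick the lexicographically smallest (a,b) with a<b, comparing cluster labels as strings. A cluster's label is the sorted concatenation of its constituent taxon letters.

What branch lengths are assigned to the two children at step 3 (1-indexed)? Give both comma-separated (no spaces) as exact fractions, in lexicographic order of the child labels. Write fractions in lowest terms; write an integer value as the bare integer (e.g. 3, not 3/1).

37/4,35/4

1. join K+W (d=2) ⇒ KW; edges |K|=1, |W|=1
  updated: d(KW,Q)=37/2, d(KW,V)=45/2
2. join Q+V (d=3) ⇒ QV; edges |Q|=3/2, |V|=3/2
  updated: d(KW,QV)=41/2
3. join KW+QV (d=41/2) ⇒ KQVW; edges |KW|=37/4, |QV|=35/4
final tree: ((K:1,W:1):37/4,(Q:3/2,V:3/2):35/4)
total length: 23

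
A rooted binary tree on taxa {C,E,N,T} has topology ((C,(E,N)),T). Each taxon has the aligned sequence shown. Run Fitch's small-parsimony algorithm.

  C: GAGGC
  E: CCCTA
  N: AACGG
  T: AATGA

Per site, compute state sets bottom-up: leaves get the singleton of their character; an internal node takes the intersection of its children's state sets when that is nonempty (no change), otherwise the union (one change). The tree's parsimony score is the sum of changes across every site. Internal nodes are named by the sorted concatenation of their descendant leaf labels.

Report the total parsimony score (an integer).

EN@0: {C} ∪ {A} = {A,C} (union, +1)
CEN@0: {G} ∪ {A,C} = {A,C,G} (union, +1)
CENT@0: {A,C,G} ∩ {A} = {A} (intersection, +0)
EN@1: {C} ∪ {A} = {A,C} (union, +1)
CEN@1: {A} ∩ {A,C} = {A} (intersection, +0)
CENT@1: {A} ∩ {A} = {A} (intersection, +0)
EN@2: {C} ∩ {C} = {C} (intersection, +0)
CEN@2: {G} ∪ {C} = {C,G} (union, +1)
CENT@2: {C,G} ∪ {T} = {C,G,T} (union, +1)
EN@3: {T} ∪ {G} = {G,T} (union, +1)
CEN@3: {G} ∩ {G,T} = {G} (intersection, +0)
CENT@3: {G} ∩ {G} = {G} (intersection, +0)
EN@4: {A} ∪ {G} = {A,G} (union, +1)
CEN@4: {C} ∪ {A,G} = {A,C,G} (union, +1)
CENT@4: {A,C,G} ∩ {A} = {A} (intersection, +0)
per-site changes: [2, 1, 2, 1, 2]; total = 8

8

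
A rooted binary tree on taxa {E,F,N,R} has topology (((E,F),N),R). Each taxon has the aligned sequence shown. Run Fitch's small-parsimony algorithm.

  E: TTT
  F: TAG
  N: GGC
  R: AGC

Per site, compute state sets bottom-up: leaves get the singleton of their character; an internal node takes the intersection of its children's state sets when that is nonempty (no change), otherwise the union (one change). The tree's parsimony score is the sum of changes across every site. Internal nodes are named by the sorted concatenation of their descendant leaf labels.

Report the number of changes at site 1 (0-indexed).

[col 0] EF: children E:{T}, F:{T} ∩→ {T}; cost 0
[col 0] EFN: children EF:{T}, N:{G} ∪→ {G,T}; cost 1
[col 0] EFNR: children EFN:{G,T}, R:{A} ∪→ {A,G,T}; cost 1
[col 1] EF: children E:{T}, F:{A} ∪→ {A,T}; cost 1
[col 1] EFN: children EF:{A,T}, N:{G} ∪→ {A,G,T}; cost 1
[col 1] EFNR: children EFN:{A,G,T}, R:{G} ∩→ {G}; cost 0
[col 2] EF: children E:{T}, F:{G} ∪→ {G,T}; cost 1
[col 2] EFN: children EF:{G,T}, N:{C} ∪→ {C,G,T}; cost 1
[col 2] EFNR: children EFN:{C,G,T}, R:{C} ∩→ {C}; cost 0
per-site changes: [2, 2, 2]; total = 6

2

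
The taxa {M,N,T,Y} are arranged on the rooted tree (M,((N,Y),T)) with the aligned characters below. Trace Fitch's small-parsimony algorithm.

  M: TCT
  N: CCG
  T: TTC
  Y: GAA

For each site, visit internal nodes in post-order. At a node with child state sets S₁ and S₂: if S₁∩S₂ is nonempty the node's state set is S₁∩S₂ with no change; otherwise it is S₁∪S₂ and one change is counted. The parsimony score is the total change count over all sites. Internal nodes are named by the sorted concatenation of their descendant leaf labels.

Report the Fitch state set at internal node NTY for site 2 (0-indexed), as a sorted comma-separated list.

A,C,G

[col 0] NY: children N:{C}, Y:{G} ∪→ {C,G}; cost 1
[col 0] NTY: children NY:{C,G}, T:{T} ∪→ {C,G,T}; cost 1
[col 0] MNTY: children M:{T}, NTY:{C,G,T} ∩→ {T}; cost 0
[col 1] NY: children N:{C}, Y:{A} ∪→ {A,C}; cost 1
[col 1] NTY: children NY:{A,C}, T:{T} ∪→ {A,C,T}; cost 1
[col 1] MNTY: children M:{C}, NTY:{A,C,T} ∩→ {C}; cost 0
[col 2] NY: children N:{G}, Y:{A} ∪→ {A,G}; cost 1
[col 2] NTY: children NY:{A,G}, T:{C} ∪→ {A,C,G}; cost 1
[col 2] MNTY: children M:{T}, NTY:{A,C,G} ∪→ {A,C,G,T}; cost 1
per-site changes: [2, 2, 3]; total = 7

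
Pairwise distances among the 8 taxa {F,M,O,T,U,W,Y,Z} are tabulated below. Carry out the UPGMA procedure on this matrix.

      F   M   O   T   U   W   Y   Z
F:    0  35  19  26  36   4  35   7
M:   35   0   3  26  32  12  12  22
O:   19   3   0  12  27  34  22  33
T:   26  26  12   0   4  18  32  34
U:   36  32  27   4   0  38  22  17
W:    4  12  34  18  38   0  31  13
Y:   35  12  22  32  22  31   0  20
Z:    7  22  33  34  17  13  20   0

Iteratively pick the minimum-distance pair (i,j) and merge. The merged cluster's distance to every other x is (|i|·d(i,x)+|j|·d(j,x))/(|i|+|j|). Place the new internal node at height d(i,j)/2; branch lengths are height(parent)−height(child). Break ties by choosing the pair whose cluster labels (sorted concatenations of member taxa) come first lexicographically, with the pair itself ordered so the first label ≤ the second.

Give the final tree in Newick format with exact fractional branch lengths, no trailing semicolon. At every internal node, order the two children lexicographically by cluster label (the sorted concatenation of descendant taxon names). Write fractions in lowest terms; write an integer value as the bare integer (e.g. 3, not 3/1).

iteration 1: select M,O (d=3); attach at lengths (3/2, 3/2); label the merged cluster MO
  updated: d(F,MO)=27, d(MO,T)=19, d(MO,U)=59/2, d(MO,W)=23, d(MO,Y)=17, d(MO,Z)=55/2
iteration 2: select F,W (d=4); attach at lengths (2, 2); label the merged cluster FW
  updated: d(FW,MO)=25, d(FW,T)=22, d(FW,U)=37, d(FW,Y)=33, d(FW,Z)=10
iteration 3: select T,U (d=4); attach at lengths (2, 2); label the merged cluster TU
  updated: d(FW,TU)=59/2, d(MO,TU)=97/4, d(TU,Y)=27, d(TU,Z)=51/2
iteration 4: select FW,Z (d=10); attach at lengths (3, 5); label the merged cluster FWZ
  updated: d(FWZ,MO)=155/6, d(FWZ,TU)=169/6, d(FWZ,Y)=86/3
iteration 5: select MO,Y (d=17); attach at lengths (7, 17/2); label the merged cluster MOY
  updated: d(FWZ,MOY)=241/9, d(MOY,TU)=151/6
iteration 6: select MOY,TU (d=151/6); attach at lengths (49/12, 127/12); label the merged cluster MOTUY
  updated: d(FWZ,MOTUY)=82/3
iteration 7: select FWZ,MOTUY (d=82/3); attach at lengths (26/3, 13/12); label the merged cluster FMOTUWYZ
final tree: (((F:2,W:2):3,Z:5):26/3,(((M:3/2,O:3/2):7,Y:17/2):49/12,(T:2,U:2):127/12):13/12)
total length: 707/12

(((F:2,W:2):3,Z:5):26/3,(((M:3/2,O:3/2):7,Y:17/2):49/12,(T:2,U:2):127/12):13/12)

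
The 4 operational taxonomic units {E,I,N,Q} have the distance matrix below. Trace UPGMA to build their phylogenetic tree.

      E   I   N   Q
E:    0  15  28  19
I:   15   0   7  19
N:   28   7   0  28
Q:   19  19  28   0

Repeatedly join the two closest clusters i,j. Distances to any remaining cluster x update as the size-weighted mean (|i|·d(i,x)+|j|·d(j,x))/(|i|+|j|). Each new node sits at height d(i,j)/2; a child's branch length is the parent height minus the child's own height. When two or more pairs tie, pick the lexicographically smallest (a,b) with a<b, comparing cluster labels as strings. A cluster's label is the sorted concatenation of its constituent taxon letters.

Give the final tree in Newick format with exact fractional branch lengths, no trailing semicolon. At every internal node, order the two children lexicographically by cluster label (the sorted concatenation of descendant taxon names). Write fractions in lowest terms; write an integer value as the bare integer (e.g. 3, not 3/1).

((E:19/2,Q:19/2):7/4,(I:7/2,N:7/2):31/4)

step 1: merge (I,N) at d=7; branch lengths I→7/2, N→7/2; new cluster IN
  updated: d(E,IN)=43/2, d(IN,Q)=47/2
step 2: merge (E,Q) at d=19; branch lengths E→19/2, Q→19/2; new cluster EQ
  updated: d(EQ,IN)=45/2
step 3: merge (EQ,IN) at d=45/2; branch lengths EQ→7/4, IN→31/4; new cluster EINQ
final tree: ((E:19/2,Q:19/2):7/4,(I:7/2,N:7/2):31/4)
total length: 71/2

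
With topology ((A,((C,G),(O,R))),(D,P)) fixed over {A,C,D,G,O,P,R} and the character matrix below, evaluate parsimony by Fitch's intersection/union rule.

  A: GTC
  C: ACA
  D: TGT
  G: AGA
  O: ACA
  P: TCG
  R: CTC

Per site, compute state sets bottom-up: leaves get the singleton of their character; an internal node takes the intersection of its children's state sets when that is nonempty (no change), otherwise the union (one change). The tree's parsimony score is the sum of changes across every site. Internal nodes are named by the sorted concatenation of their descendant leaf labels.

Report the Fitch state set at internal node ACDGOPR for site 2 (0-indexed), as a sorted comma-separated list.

site 0, node CG: C={A} ∩ G={A} → {A} (+0)
site 0, node OR: O={A} ∪ R={C} → {A,C} (+1)
site 0, node CGOR: CG={A} ∩ OR={A,C} → {A} (+0)
site 0, node ACGOR: A={G} ∪ CGOR={A} → {A,G} (+1)
site 0, node DP: D={T} ∩ P={T} → {T} (+0)
site 0, node ACDGOPR: ACGOR={A,G} ∪ DP={T} → {A,G,T} (+1)
site 1, node CG: C={C} ∪ G={G} → {C,G} (+1)
site 1, node OR: O={C} ∪ R={T} → {C,T} (+1)
site 1, node CGOR: CG={C,G} ∩ OR={C,T} → {C} (+0)
site 1, node ACGOR: A={T} ∪ CGOR={C} → {C,T} (+1)
site 1, node DP: D={G} ∪ P={C} → {C,G} (+1)
site 1, node ACDGOPR: ACGOR={C,T} ∩ DP={C,G} → {C} (+0)
site 2, node CG: C={A} ∩ G={A} → {A} (+0)
site 2, node OR: O={A} ∪ R={C} → {A,C} (+1)
site 2, node CGOR: CG={A} ∩ OR={A,C} → {A} (+0)
site 2, node ACGOR: A={C} ∪ CGOR={A} → {A,C} (+1)
site 2, node DP: D={T} ∪ P={G} → {G,T} (+1)
site 2, node ACDGOPR: ACGOR={A,C} ∪ DP={G,T} → {A,C,G,T} (+1)
per-site changes: [3, 4, 4]; total = 11

A,C,G,T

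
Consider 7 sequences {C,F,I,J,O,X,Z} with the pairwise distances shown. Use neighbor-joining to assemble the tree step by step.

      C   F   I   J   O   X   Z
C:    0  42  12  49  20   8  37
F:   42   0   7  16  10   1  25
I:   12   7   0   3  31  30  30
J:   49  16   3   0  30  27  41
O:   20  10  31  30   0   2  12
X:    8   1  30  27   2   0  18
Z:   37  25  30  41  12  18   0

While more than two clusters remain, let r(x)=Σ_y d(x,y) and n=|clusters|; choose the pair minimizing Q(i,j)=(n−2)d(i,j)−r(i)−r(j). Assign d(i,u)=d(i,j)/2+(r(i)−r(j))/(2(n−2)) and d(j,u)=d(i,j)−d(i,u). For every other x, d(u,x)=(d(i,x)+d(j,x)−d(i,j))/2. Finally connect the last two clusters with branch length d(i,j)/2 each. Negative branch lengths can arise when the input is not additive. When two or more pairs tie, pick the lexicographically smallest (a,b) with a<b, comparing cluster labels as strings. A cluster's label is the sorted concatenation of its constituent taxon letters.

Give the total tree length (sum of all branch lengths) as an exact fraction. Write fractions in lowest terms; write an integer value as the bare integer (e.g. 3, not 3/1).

iteration 1: select I,J (d=3, Q=-264); attach at lengths (-19/5, 34/5); label the merged cluster IJ
  updated: d(C,IJ)=29, d(F,IJ)=10, d(IJ,O)=29, d(IJ,X)=27, d(IJ,Z)=34
iteration 2: select F,IJ (d=10, Q=-177); attach at lengths (-1/8, 81/8); label the merged cluster FIJ
  updated: d(C,FIJ)=61/2, d(FIJ,O)=29/2, d(FIJ,X)=9, d(FIJ,Z)=49/2
iteration 3: select C,X (d=8, Q=-217/2); attach at lengths (55/4, -23/4); label the merged cluster CX
  updated: d(CX,FIJ)=63/4, d(CX,O)=7, d(CX,Z)=47/2
iteration 4: select CX,FIJ (d=63/4, Q=-139/2); attach at lengths (23/4, 10); label the merged cluster CFIJX
  updated: d(CFIJX,O)=23/8, d(CFIJX,Z)=129/8
iteration 5: select CFIJX,O (d=23/8, Q=-31); attach at lengths (7/2, -5/8); label the merged cluster CFIJOX
  updated: d(CFIJOX,Z)=101/8
iteration 6: select CFIJOX,Z (d=101/8); attach at lengths (101/16, 101/16); label the merged cluster CFIJOXZ
final tree: ((((C:55/4,X:-23/4):23/4,(F:-1/8,(I:-19/5,J:34/5):81/8):10):7/2,O:-5/8):101/16,Z:101/16)
total length: 209/4

209/4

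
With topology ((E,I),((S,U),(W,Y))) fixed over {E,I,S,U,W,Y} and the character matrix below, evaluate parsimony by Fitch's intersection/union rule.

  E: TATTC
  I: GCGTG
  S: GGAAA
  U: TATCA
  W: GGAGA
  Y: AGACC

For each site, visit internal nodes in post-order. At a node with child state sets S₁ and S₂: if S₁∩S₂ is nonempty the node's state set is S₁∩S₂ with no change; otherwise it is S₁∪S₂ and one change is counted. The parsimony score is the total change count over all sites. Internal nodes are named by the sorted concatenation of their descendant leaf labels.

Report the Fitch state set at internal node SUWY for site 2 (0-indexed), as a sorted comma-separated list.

[col 0] EI: children E:{T}, I:{G} ∪→ {G,T}; cost 1
[col 0] SU: children S:{G}, U:{T} ∪→ {G,T}; cost 1
[col 0] WY: children W:{G}, Y:{A} ∪→ {A,G}; cost 1
[col 0] SUWY: children SU:{G,T}, WY:{A,G} ∩→ {G}; cost 0
[col 0] EISUWY: children EI:{G,T}, SUWY:{G} ∩→ {G}; cost 0
[col 1] EI: children E:{A}, I:{C} ∪→ {A,C}; cost 1
[col 1] SU: children S:{G}, U:{A} ∪→ {A,G}; cost 1
[col 1] WY: children W:{G}, Y:{G} ∩→ {G}; cost 0
[col 1] SUWY: children SU:{A,G}, WY:{G} ∩→ {G}; cost 0
[col 1] EISUWY: children EI:{A,C}, SUWY:{G} ∪→ {A,C,G}; cost 1
[col 2] EI: children E:{T}, I:{G} ∪→ {G,T}; cost 1
[col 2] SU: children S:{A}, U:{T} ∪→ {A,T}; cost 1
[col 2] WY: children W:{A}, Y:{A} ∩→ {A}; cost 0
[col 2] SUWY: children SU:{A,T}, WY:{A} ∩→ {A}; cost 0
[col 2] EISUWY: children EI:{G,T}, SUWY:{A} ∪→ {A,G,T}; cost 1
[col 3] EI: children E:{T}, I:{T} ∩→ {T}; cost 0
[col 3] SU: children S:{A}, U:{C} ∪→ {A,C}; cost 1
[col 3] WY: children W:{G}, Y:{C} ∪→ {C,G}; cost 1
[col 3] SUWY: children SU:{A,C}, WY:{C,G} ∩→ {C}; cost 0
[col 3] EISUWY: children EI:{T}, SUWY:{C} ∪→ {C,T}; cost 1
[col 4] EI: children E:{C}, I:{G} ∪→ {C,G}; cost 1
[col 4] SU: children S:{A}, U:{A} ∩→ {A}; cost 0
[col 4] WY: children W:{A}, Y:{C} ∪→ {A,C}; cost 1
[col 4] SUWY: children SU:{A}, WY:{A,C} ∩→ {A}; cost 0
[col 4] EISUWY: children EI:{C,G}, SUWY:{A} ∪→ {A,C,G}; cost 1
per-site changes: [3, 3, 3, 3, 3]; total = 15

A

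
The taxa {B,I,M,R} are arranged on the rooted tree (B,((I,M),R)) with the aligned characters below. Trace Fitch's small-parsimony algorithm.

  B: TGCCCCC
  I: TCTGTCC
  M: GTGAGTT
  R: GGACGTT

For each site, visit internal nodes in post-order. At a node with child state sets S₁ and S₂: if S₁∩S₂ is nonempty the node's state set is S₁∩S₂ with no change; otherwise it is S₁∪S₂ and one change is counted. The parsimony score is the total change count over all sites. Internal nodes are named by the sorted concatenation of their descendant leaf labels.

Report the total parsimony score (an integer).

site 0, node IM: I={T} ∪ M={G} → {G,T} (+1)
site 0, node IMR: IM={G,T} ∩ R={G} → {G} (+0)
site 0, node BIMR: B={T} ∪ IMR={G} → {G,T} (+1)
site 1, node IM: I={C} ∪ M={T} → {C,T} (+1)
site 1, node IMR: IM={C,T} ∪ R={G} → {C,G,T} (+1)
site 1, node BIMR: B={G} ∩ IMR={C,G,T} → {G} (+0)
site 2, node IM: I={T} ∪ M={G} → {G,T} (+1)
site 2, node IMR: IM={G,T} ∪ R={A} → {A,G,T} (+1)
site 2, node BIMR: B={C} ∪ IMR={A,G,T} → {A,C,G,T} (+1)
site 3, node IM: I={G} ∪ M={A} → {A,G} (+1)
site 3, node IMR: IM={A,G} ∪ R={C} → {A,C,G} (+1)
site 3, node BIMR: B={C} ∩ IMR={A,C,G} → {C} (+0)
site 4, node IM: I={T} ∪ M={G} → {G,T} (+1)
site 4, node IMR: IM={G,T} ∩ R={G} → {G} (+0)
site 4, node BIMR: B={C} ∪ IMR={G} → {C,G} (+1)
site 5, node IM: I={C} ∪ M={T} → {C,T} (+1)
site 5, node IMR: IM={C,T} ∩ R={T} → {T} (+0)
site 5, node BIMR: B={C} ∪ IMR={T} → {C,T} (+1)
site 6, node IM: I={C} ∪ M={T} → {C,T} (+1)
site 6, node IMR: IM={C,T} ∩ R={T} → {T} (+0)
site 6, node BIMR: B={C} ∪ IMR={T} → {C,T} (+1)
per-site changes: [2, 2, 3, 2, 2, 2, 2]; total = 15

15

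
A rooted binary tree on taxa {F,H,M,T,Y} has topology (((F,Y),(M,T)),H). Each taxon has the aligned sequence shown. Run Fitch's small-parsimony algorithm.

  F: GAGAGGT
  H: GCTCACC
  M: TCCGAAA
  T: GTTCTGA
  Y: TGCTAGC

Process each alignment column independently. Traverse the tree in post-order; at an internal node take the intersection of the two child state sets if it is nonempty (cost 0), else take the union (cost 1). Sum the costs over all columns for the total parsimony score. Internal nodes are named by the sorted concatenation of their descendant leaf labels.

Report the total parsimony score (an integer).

17

[col 0] FY: children F:{G}, Y:{T} ∪→ {G,T}; cost 1
[col 0] MT: children M:{T}, T:{G} ∪→ {G,T}; cost 1
[col 0] FMTY: children FY:{G,T}, MT:{G,T} ∩→ {G,T}; cost 0
[col 0] FHMTY: children FMTY:{G,T}, H:{G} ∩→ {G}; cost 0
[col 1] FY: children F:{A}, Y:{G} ∪→ {A,G}; cost 1
[col 1] MT: children M:{C}, T:{T} ∪→ {C,T}; cost 1
[col 1] FMTY: children FY:{A,G}, MT:{C,T} ∪→ {A,C,G,T}; cost 1
[col 1] FHMTY: children FMTY:{A,C,G,T}, H:{C} ∩→ {C}; cost 0
[col 2] FY: children F:{G}, Y:{C} ∪→ {C,G}; cost 1
[col 2] MT: children M:{C}, T:{T} ∪→ {C,T}; cost 1
[col 2] FMTY: children FY:{C,G}, MT:{C,T} ∩→ {C}; cost 0
[col 2] FHMTY: children FMTY:{C}, H:{T} ∪→ {C,T}; cost 1
[col 3] FY: children F:{A}, Y:{T} ∪→ {A,T}; cost 1
[col 3] MT: children M:{G}, T:{C} ∪→ {C,G}; cost 1
[col 3] FMTY: children FY:{A,T}, MT:{C,G} ∪→ {A,C,G,T}; cost 1
[col 3] FHMTY: children FMTY:{A,C,G,T}, H:{C} ∩→ {C}; cost 0
[col 4] FY: children F:{G}, Y:{A} ∪→ {A,G}; cost 1
[col 4] MT: children M:{A}, T:{T} ∪→ {A,T}; cost 1
[col 4] FMTY: children FY:{A,G}, MT:{A,T} ∩→ {A}; cost 0
[col 4] FHMTY: children FMTY:{A}, H:{A} ∩→ {A}; cost 0
[col 5] FY: children F:{G}, Y:{G} ∩→ {G}; cost 0
[col 5] MT: children M:{A}, T:{G} ∪→ {A,G}; cost 1
[col 5] FMTY: children FY:{G}, MT:{A,G} ∩→ {G}; cost 0
[col 5] FHMTY: children FMTY:{G}, H:{C} ∪→ {C,G}; cost 1
[col 6] FY: children F:{T}, Y:{C} ∪→ {C,T}; cost 1
[col 6] MT: children M:{A}, T:{A} ∩→ {A}; cost 0
[col 6] FMTY: children FY:{C,T}, MT:{A} ∪→ {A,C,T}; cost 1
[col 6] FHMTY: children FMTY:{A,C,T}, H:{C} ∩→ {C}; cost 0
per-site changes: [2, 3, 3, 3, 2, 2, 2]; total = 17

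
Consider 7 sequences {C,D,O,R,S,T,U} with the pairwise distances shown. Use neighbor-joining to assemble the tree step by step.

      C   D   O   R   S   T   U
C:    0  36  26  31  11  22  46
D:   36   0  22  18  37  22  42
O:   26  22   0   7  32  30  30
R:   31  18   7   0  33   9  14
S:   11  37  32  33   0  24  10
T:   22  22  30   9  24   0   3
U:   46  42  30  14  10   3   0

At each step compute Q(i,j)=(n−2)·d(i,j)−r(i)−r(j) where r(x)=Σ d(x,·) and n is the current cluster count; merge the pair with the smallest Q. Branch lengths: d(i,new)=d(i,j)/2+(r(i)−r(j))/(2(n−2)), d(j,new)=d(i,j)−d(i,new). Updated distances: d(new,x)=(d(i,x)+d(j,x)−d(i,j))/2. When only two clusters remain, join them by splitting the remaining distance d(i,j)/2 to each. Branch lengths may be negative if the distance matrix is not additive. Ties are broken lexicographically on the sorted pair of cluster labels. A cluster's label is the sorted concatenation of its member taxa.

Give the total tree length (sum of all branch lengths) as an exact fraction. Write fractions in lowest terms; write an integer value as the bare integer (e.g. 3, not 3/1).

1. join C+S (d=11, Q=-264) ⇒ CS; edges |C|=8, |S|=3
  updated: d(CS,D)=31, d(CS,O)=47/2, d(CS,R)=53/2, d(CS,T)=35/2, d(CS,U)=45/2
2. join T+U (d=3, Q=-181) ⇒ TU; edges |T|=-9/4, |U|=21/4
  updated: d(CS,TU)=37/2, d(D,TU)=61/2, d(O,TU)=57/2, d(R,TU)=10
3. join CS+TU (d=37/2, Q=-263/2) ⇒ CSTU; edges |CS|=45/4, |TU|=29/4
  updated: d(CSTU,D)=43/2, d(CSTU,O)=67/4, d(CSTU,R)=9
4. join CSTU+D (d=43/2, Q=-263/4) ⇒ CDSTU; edges |CSTU|=115/16, |D|=229/16
  updated: d(CDSTU,O)=69/8, d(CDSTU,R)=11/4
5. join CDSTU+O (d=69/8, Q=-147/8) ⇒ CDOSTU; edges |CDSTU|=35/16, |O|=103/16
  updated: d(CDOSTU,R)=9/16
6. join CDOSTU+R (d=9/16) ⇒ CDORSTU; edges |CDOSTU|=9/32, |R|=9/32
final tree: (((((C:8,S:3):45/4,(T:-9/4,U:21/4):29/4):115/16,D:229/16):35/16,O:103/16):9/32,R:9/32)
total length: 1011/16

1011/16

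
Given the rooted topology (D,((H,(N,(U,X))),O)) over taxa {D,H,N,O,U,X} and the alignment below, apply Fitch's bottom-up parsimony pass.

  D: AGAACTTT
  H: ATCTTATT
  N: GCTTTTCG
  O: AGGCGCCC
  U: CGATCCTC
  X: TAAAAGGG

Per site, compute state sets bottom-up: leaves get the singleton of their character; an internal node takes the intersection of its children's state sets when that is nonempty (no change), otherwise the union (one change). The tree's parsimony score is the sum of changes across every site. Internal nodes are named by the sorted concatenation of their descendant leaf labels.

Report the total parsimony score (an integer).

[col 0] UX: children U:{C}, X:{T} ∪→ {C,T}; cost 1
[col 0] NUX: children N:{G}, UX:{C,T} ∪→ {C,G,T}; cost 1
[col 0] HNUX: children H:{A}, NUX:{C,G,T} ∪→ {A,C,G,T}; cost 1
[col 0] HNOUX: children HNUX:{A,C,G,T}, O:{A} ∩→ {A}; cost 0
[col 0] DHNOUX: children D:{A}, HNOUX:{A} ∩→ {A}; cost 0
[col 1] UX: children U:{G}, X:{A} ∪→ {A,G}; cost 1
[col 1] NUX: children N:{C}, UX:{A,G} ∪→ {A,C,G}; cost 1
[col 1] HNUX: children H:{T}, NUX:{A,C,G} ∪→ {A,C,G,T}; cost 1
[col 1] HNOUX: children HNUX:{A,C,G,T}, O:{G} ∩→ {G}; cost 0
[col 1] DHNOUX: children D:{G}, HNOUX:{G} ∩→ {G}; cost 0
[col 2] UX: children U:{A}, X:{A} ∩→ {A}; cost 0
[col 2] NUX: children N:{T}, UX:{A} ∪→ {A,T}; cost 1
[col 2] HNUX: children H:{C}, NUX:{A,T} ∪→ {A,C,T}; cost 1
[col 2] HNOUX: children HNUX:{A,C,T}, O:{G} ∪→ {A,C,G,T}; cost 1
[col 2] DHNOUX: children D:{A}, HNOUX:{A,C,G,T} ∩→ {A}; cost 0
[col 3] UX: children U:{T}, X:{A} ∪→ {A,T}; cost 1
[col 3] NUX: children N:{T}, UX:{A,T} ∩→ {T}; cost 0
[col 3] HNUX: children H:{T}, NUX:{T} ∩→ {T}; cost 0
[col 3] HNOUX: children HNUX:{T}, O:{C} ∪→ {C,T}; cost 1
[col 3] DHNOUX: children D:{A}, HNOUX:{C,T} ∪→ {A,C,T}; cost 1
[col 4] UX: children U:{C}, X:{A} ∪→ {A,C}; cost 1
[col 4] NUX: children N:{T}, UX:{A,C} ∪→ {A,C,T}; cost 1
[col 4] HNUX: children H:{T}, NUX:{A,C,T} ∩→ {T}; cost 0
[col 4] HNOUX: children HNUX:{T}, O:{G} ∪→ {G,T}; cost 1
[col 4] DHNOUX: children D:{C}, HNOUX:{G,T} ∪→ {C,G,T}; cost 1
[col 5] UX: children U:{C}, X:{G} ∪→ {C,G}; cost 1
[col 5] NUX: children N:{T}, UX:{C,G} ∪→ {C,G,T}; cost 1
[col 5] HNUX: children H:{A}, NUX:{C,G,T} ∪→ {A,C,G,T}; cost 1
[col 5] HNOUX: children HNUX:{A,C,G,T}, O:{C} ∩→ {C}; cost 0
[col 5] DHNOUX: children D:{T}, HNOUX:{C} ∪→ {C,T}; cost 1
[col 6] UX: children U:{T}, X:{G} ∪→ {G,T}; cost 1
[col 6] NUX: children N:{C}, UX:{G,T} ∪→ {C,G,T}; cost 1
[col 6] HNUX: children H:{T}, NUX:{C,G,T} ∩→ {T}; cost 0
[col 6] HNOUX: children HNUX:{T}, O:{C} ∪→ {C,T}; cost 1
[col 6] DHNOUX: children D:{T}, HNOUX:{C,T} ∩→ {T}; cost 0
[col 7] UX: children U:{C}, X:{G} ∪→ {C,G}; cost 1
[col 7] NUX: children N:{G}, UX:{C,G} ∩→ {G}; cost 0
[col 7] HNUX: children H:{T}, NUX:{G} ∪→ {G,T}; cost 1
[col 7] HNOUX: children HNUX:{G,T}, O:{C} ∪→ {C,G,T}; cost 1
[col 7] DHNOUX: children D:{T}, HNOUX:{C,G,T} ∩→ {T}; cost 0
per-site changes: [3, 3, 3, 3, 4, 4, 3, 3]; total = 26

26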